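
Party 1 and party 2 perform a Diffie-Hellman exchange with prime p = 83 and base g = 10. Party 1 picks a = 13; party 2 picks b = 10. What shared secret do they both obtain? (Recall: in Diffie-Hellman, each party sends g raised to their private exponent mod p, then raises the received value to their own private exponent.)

77

Party 1 sends A = g^a mod p = 10^13 mod 83.
10^1 ≡ 10 (mod 83)
10^2 = (10^1)^2 ≡ 10^2 = 100 ≡ 17 (mod 83)
10^4 = (10^2)^2 ≡ 17^2 = 289 ≡ 40 (mod 83)
10^8 = (10^4)^2 ≡ 40^2 = 1600 ≡ 23 (mod 83)
10^13 = 10^8 · 10^4 · 10^1 ≡ 23 · 40 · 10 ≡ 70 (mod 83).
So A = 70. Party 2 then computes K = A^b mod p = 70^10 mod 83.
70^1 ≡ 70 (mod 83)
70^2 = (70^1)^2 ≡ 70^2 = 4900 ≡ 3 (mod 83)
70^4 = (70^2)^2 ≡ 3^2 = 9 ≡ 9 (mod 83)
70^8 = (70^4)^2 ≡ 9^2 = 81 ≡ 81 (mod 83)
70^10 = 70^8 · 70^2 ≡ 81 · 3 ≡ 77 (mod 83).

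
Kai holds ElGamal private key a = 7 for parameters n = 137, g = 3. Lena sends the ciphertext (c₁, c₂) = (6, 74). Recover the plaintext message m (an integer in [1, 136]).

26

Shared mask s = c₁^a mod n = 6^7 mod 137.
6^1 ≡ 6 (mod 137)
6^2 = (6^1)^2 ≡ 6^2 = 36 ≡ 36 (mod 137)
6^4 = (6^2)^2 ≡ 36^2 = 1296 ≡ 63 (mod 137)
6^7 = 6^4 · 6^2 · 6^1 ≡ 63 · 36 · 6 ≡ 45 (mod 137).
So s = 45; s⁻¹ ≡ 67 (mod 137).
m = c₂ · s⁻¹ mod 137 = 74 · 67 mod 137 = 26.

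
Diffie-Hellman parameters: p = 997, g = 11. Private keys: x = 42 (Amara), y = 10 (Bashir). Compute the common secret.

Bashir sends B = g^y mod p = 11^10 mod 997.
11^1 ≡ 11 (mod 997)
11^2 = (11^1)^2 ≡ 11^2 = 121 ≡ 121 (mod 997)
11^4 = (11^2)^2 ≡ 121^2 = 14641 ≡ 683 (mod 997)
11^8 = (11^4)^2 ≡ 683^2 = 466489 ≡ 890 (mod 997)
11^10 = 11^8 · 11^2 ≡ 890 · 121 ≡ 14 (mod 997).
So B = 14. Amara then computes K = B^x mod p = 14^42 mod 997.
14^1 ≡ 14 (mod 997)
14^2 = (14^1)^2 ≡ 14^2 = 196 ≡ 196 (mod 997)
14^4 = (14^2)^2 ≡ 196^2 = 38416 ≡ 530 (mod 997)
14^8 = (14^4)^2 ≡ 530^2 = 280900 ≡ 743 (mod 997)
14^16 = (14^8)^2 ≡ 743^2 = 552049 ≡ 708 (mod 997)
14^32 = (14^16)^2 ≡ 708^2 = 501264 ≡ 770 (mod 997)
14^42 = 14^32 · 14^8 · 14^2 ≡ 770 · 743 · 196 ≡ 970 (mod 997).

970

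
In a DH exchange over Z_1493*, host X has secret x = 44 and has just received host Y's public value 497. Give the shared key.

284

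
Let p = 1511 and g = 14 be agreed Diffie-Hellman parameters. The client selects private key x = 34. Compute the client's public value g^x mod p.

Public value = 14^34 mod 1511.
14^1 ≡ 14 (mod 1511)
14^2 = (14^1)^2 ≡ 14^2 = 196 ≡ 196 (mod 1511)
14^4 = (14^2)^2 ≡ 196^2 = 38416 ≡ 641 (mod 1511)
14^8 = (14^4)^2 ≡ 641^2 = 410881 ≡ 1400 (mod 1511)
14^16 = (14^8)^2 ≡ 1400^2 = 1960000 ≡ 233 (mod 1511)
14^32 = (14^16)^2 ≡ 233^2 = 54289 ≡ 1404 (mod 1511)
14^34 = 14^32 · 14^2 ≡ 1404 · 196 ≡ 182 (mod 1511).

182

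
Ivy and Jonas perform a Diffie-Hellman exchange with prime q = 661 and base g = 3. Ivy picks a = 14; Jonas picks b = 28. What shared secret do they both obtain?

457

Jonas sends B = g^b mod q = 3^28 mod 661.
3^1 ≡ 3 (mod 661)
3^2 = (3^1)^2 ≡ 3^2 = 9 ≡ 9 (mod 661)
3^4 = (3^2)^2 ≡ 9^2 = 81 ≡ 81 (mod 661)
3^8 = (3^4)^2 ≡ 81^2 = 6561 ≡ 612 (mod 661)
3^16 = (3^8)^2 ≡ 612^2 = 374544 ≡ 418 (mod 661)
3^28 = 3^16 · 3^8 · 3^4 ≡ 418 · 612 · 81 ≡ 68 (mod 661).
So B = 68. Ivy then computes K = B^a mod q = 68^14 mod 661.
68^1 ≡ 68 (mod 661)
68^2 = (68^1)^2 ≡ 68^2 = 4624 ≡ 658 (mod 661)
68^4 = (68^2)^2 ≡ 658^2 = 432964 ≡ 9 (mod 661)
68^8 = (68^4)^2 ≡ 9^2 = 81 ≡ 81 (mod 661)
68^14 = 68^8 · 68^4 · 68^2 ≡ 81 · 9 · 658 ≡ 457 (mod 661).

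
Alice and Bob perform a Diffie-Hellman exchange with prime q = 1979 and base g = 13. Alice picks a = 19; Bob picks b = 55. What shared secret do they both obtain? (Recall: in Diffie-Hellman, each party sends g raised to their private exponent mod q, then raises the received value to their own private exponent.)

695

Alice sends A = g^a mod q = 13^19 mod 1979.
13^1 ≡ 13 (mod 1979)
13^2 = (13^1)^2 ≡ 13^2 = 169 ≡ 169 (mod 1979)
13^4 = (13^2)^2 ≡ 169^2 = 28561 ≡ 855 (mod 1979)
13^8 = (13^4)^2 ≡ 855^2 = 731025 ≡ 774 (mod 1979)
13^16 = (13^8)^2 ≡ 774^2 = 599076 ≡ 1418 (mod 1979)
13^19 = 13^16 · 13^2 · 13^1 ≡ 1418 · 169 · 13 ≡ 400 (mod 1979).
So A = 400. Bob then computes K = A^b mod q = 400^55 mod 1979.
400^1 ≡ 400 (mod 1979)
400^2 = (400^1)^2 ≡ 400^2 = 160000 ≡ 1680 (mod 1979)
400^4 = (400^2)^2 ≡ 1680^2 = 2822400 ≡ 346 (mod 1979)
400^8 = (400^4)^2 ≡ 346^2 = 119716 ≡ 976 (mod 1979)
400^16 = (400^8)^2 ≡ 976^2 = 952576 ≡ 677 (mod 1979)
400^32 = (400^16)^2 ≡ 677^2 = 458329 ≡ 1180 (mod 1979)
400^55 = 400^32 · 400^16 · 400^4 · 400^2 · 400^1 ≡ 1180 · 677 · 346 · 1680 · 400 ≡ 695 (mod 1979).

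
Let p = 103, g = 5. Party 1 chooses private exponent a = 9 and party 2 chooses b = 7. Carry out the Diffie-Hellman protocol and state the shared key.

69

Party 1 sends A = g^a mod p = 5^9 mod 103.
5^1 ≡ 5 (mod 103)
5^2 = (5^1)^2 ≡ 5^2 = 25 ≡ 25 (mod 103)
5^4 = (5^2)^2 ≡ 25^2 = 625 ≡ 7 (mod 103)
5^8 = (5^4)^2 ≡ 7^2 = 49 ≡ 49 (mod 103)
5^9 = 5^8 · 5^1 ≡ 49 · 5 ≡ 39 (mod 103).
So A = 39. Party 2 then computes K = A^b mod p = 39^7 mod 103.
39^1 ≡ 39 (mod 103)
39^2 = (39^1)^2 ≡ 39^2 = 1521 ≡ 79 (mod 103)
39^4 = (39^2)^2 ≡ 79^2 = 6241 ≡ 61 (mod 103)
39^7 = 39^4 · 39^2 · 39^1 ≡ 61 · 79 · 39 ≡ 69 (mod 103).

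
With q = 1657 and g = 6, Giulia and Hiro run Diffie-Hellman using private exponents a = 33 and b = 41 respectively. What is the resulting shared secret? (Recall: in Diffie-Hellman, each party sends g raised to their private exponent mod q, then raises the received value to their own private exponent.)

321

Hiro sends B = g^b mod q = 6^41 mod 1657.
6^1 ≡ 6 (mod 1657)
6^2 = (6^1)^2 ≡ 6^2 = 36 ≡ 36 (mod 1657)
6^4 = (6^2)^2 ≡ 36^2 = 1296 ≡ 1296 (mod 1657)
6^8 = (6^4)^2 ≡ 1296^2 = 1679616 ≡ 1075 (mod 1657)
6^16 = (6^8)^2 ≡ 1075^2 = 1155625 ≡ 696 (mod 1657)
6^32 = (6^16)^2 ≡ 696^2 = 484416 ≡ 572 (mod 1657)
6^41 = 6^32 · 6^8 · 6^1 ≡ 572 · 1075 · 6 ≡ 918 (mod 1657).
So B = 918. Giulia then computes K = B^a mod q = 918^33 mod 1657.
918^1 ≡ 918 (mod 1657)
918^2 = (918^1)^2 ≡ 918^2 = 842724 ≡ 968 (mod 1657)
918^4 = (918^2)^2 ≡ 968^2 = 937024 ≡ 819 (mod 1657)
918^8 = (918^4)^2 ≡ 819^2 = 670761 ≡ 1333 (mod 1657)
918^16 = (918^8)^2 ≡ 1333^2 = 1776889 ≡ 585 (mod 1657)
918^32 = (918^16)^2 ≡ 585^2 = 342225 ≡ 883 (mod 1657)
918^33 = 918^32 · 918^1 ≡ 883 · 918 ≡ 321 (mod 1657).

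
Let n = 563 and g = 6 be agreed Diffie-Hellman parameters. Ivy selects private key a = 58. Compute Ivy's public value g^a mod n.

Public value = 6^58 mod 563.
6^1 ≡ 6 (mod 563)
6^2 = (6^1)^2 ≡ 6^2 = 36 ≡ 36 (mod 563)
6^4 = (6^2)^2 ≡ 36^2 = 1296 ≡ 170 (mod 563)
6^8 = (6^4)^2 ≡ 170^2 = 28900 ≡ 187 (mod 563)
6^16 = (6^8)^2 ≡ 187^2 = 34969 ≡ 63 (mod 563)
6^32 = (6^16)^2 ≡ 63^2 = 3969 ≡ 28 (mod 563)
6^58 = 6^32 · 6^16 · 6^8 · 6^2 ≡ 28 · 63 · 187 · 36 ≡ 452 (mod 563).

452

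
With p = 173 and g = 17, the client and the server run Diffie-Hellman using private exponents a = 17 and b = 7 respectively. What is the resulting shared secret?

171

The client sends A = g^a mod p = 17^17 mod 173.
17^1 ≡ 17 (mod 173)
17^2 = (17^1)^2 ≡ 17^2 = 289 ≡ 116 (mod 173)
17^4 = (17^2)^2 ≡ 116^2 = 13456 ≡ 135 (mod 173)
17^8 = (17^4)^2 ≡ 135^2 = 18225 ≡ 60 (mod 173)
17^16 = (17^8)^2 ≡ 60^2 = 3600 ≡ 140 (mod 173)
17^17 = 17^16 · 17^1 ≡ 140 · 17 ≡ 131 (mod 173).
So A = 131. The server then computes K = A^b mod p = 131^7 mod 173.
131^1 ≡ 131 (mod 173)
131^2 = (131^1)^2 ≡ 131^2 = 17161 ≡ 34 (mod 173)
131^4 = (131^2)^2 ≡ 34^2 = 1156 ≡ 118 (mod 173)
131^7 = 131^4 · 131^2 · 131^1 ≡ 118 · 34 · 131 ≡ 171 (mod 173).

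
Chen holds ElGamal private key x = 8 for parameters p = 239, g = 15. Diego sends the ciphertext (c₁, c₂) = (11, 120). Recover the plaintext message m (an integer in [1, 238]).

Shared mask s = c₁^x mod p = 11^8 mod 239.
11^1 ≡ 11 (mod 239)
11^2 = (11^1)^2 ≡ 11^2 = 121 ≡ 121 (mod 239)
11^4 = (11^2)^2 ≡ 121^2 = 14641 ≡ 62 (mod 239)
11^8 = (11^4)^2 ≡ 62^2 = 3844 ≡ 20 (mod 239)
So s = 20; s⁻¹ ≡ 12 (mod 239).
m = c₂ · s⁻¹ mod 239 = 120 · 12 mod 239 = 6.

6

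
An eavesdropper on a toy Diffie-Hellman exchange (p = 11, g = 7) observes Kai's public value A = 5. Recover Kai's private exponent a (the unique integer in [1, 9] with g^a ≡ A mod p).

2

Try successive powers of 7 modulo 11:
7^1 ≡ 7
7^2 ≡ 5
Found: a = 2.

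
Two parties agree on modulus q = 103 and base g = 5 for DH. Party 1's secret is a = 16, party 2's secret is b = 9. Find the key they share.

66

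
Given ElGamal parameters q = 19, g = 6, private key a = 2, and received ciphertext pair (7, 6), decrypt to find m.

Shared mask s = c₁^a mod q = 7^2 mod 19.
7^1 ≡ 7 (mod 19)
7^2 = (7^1)^2 ≡ 7^2 = 49 ≡ 11 (mod 19)
So s = 11; s⁻¹ ≡ 7 (mod 19).
m = c₂ · s⁻¹ mod 19 = 6 · 7 mod 19 = 4.

4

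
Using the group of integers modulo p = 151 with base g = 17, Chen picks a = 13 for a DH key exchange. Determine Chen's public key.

88

Public value = 17^13 mod 151.
17^1 ≡ 17 (mod 151)
17^2 = (17^1)^2 ≡ 17^2 = 289 ≡ 138 (mod 151)
17^4 = (17^2)^2 ≡ 138^2 = 19044 ≡ 18 (mod 151)
17^8 = (17^4)^2 ≡ 18^2 = 324 ≡ 22 (mod 151)
17^13 = 17^8 · 17^4 · 17^1 ≡ 22 · 18 · 17 ≡ 88 (mod 151).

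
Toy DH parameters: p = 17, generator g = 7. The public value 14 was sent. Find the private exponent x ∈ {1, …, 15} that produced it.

11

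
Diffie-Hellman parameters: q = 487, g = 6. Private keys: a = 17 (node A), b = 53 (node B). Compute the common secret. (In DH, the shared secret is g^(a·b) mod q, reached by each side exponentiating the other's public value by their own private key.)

234

Node B sends B = g^b mod q = 6^53 mod 487.
6^1 ≡ 6 (mod 487)
6^2 = (6^1)^2 ≡ 6^2 = 36 ≡ 36 (mod 487)
6^4 = (6^2)^2 ≡ 36^2 = 1296 ≡ 322 (mod 487)
6^8 = (6^4)^2 ≡ 322^2 = 103684 ≡ 440 (mod 487)
6^16 = (6^8)^2 ≡ 440^2 = 193600 ≡ 261 (mod 487)
6^32 = (6^16)^2 ≡ 261^2 = 68121 ≡ 428 (mod 487)
6^53 = 6^32 · 6^16 · 6^4 · 6^1 ≡ 428 · 261 · 322 · 6 ≡ 449 (mod 487).
So B = 449. Node A then computes K = B^a mod q = 449^17 mod 487.
449^1 ≡ 449 (mod 487)
449^2 = (449^1)^2 ≡ 449^2 = 201601 ≡ 470 (mod 487)
449^4 = (449^2)^2 ≡ 470^2 = 220900 ≡ 289 (mod 487)
449^8 = (449^4)^2 ≡ 289^2 = 83521 ≡ 244 (mod 487)
449^16 = (449^8)^2 ≡ 244^2 = 59536 ≡ 122 (mod 487)
449^17 = 449^16 · 449^1 ≡ 122 · 449 ≡ 234 (mod 487).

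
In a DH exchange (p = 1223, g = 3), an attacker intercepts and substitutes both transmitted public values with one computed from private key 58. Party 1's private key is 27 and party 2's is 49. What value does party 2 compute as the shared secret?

Party 2 receives an attacker's public value M = 3^58 mod 1223 instead of the honest one.
3^1 ≡ 3 (mod 1223)
3^2 = (3^1)^2 ≡ 3^2 = 9 ≡ 9 (mod 1223)
3^4 = (3^2)^2 ≡ 9^2 = 81 ≡ 81 (mod 1223)
3^8 = (3^4)^2 ≡ 81^2 = 6561 ≡ 446 (mod 1223)
3^16 = (3^8)^2 ≡ 446^2 = 198916 ≡ 790 (mod 1223)
3^32 = (3^16)^2 ≡ 790^2 = 624100 ≡ 370 (mod 1223)
3^58 = 3^32 · 3^16 · 3^8 · 3^2 ≡ 370 · 790 · 446 · 9 ≡ 1035 (mod 1223).
So M = 1035. Party 2 computes K = M^49 mod 1223.
1035^1 ≡ 1035 (mod 1223)
1035^2 = (1035^1)^2 ≡ 1035^2 = 1071225 ≡ 1100 (mod 1223)
1035^4 = (1035^2)^2 ≡ 1100^2 = 1210000 ≡ 453 (mod 1223)
1035^8 = (1035^4)^2 ≡ 453^2 = 205209 ≡ 968 (mod 1223)
1035^16 = (1035^8)^2 ≡ 968^2 = 937024 ≡ 206 (mod 1223)
1035^32 = (1035^16)^2 ≡ 206^2 = 42436 ≡ 854 (mod 1223)
1035^49 = 1035^32 · 1035^16 · 1035^1 ≡ 854 · 206 · 1035 ≡ 1100 (mod 1223).

1100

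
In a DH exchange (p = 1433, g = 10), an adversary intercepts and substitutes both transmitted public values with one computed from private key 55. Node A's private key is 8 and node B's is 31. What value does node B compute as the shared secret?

Node B receives an adversary's public value M = 10^55 mod 1433 instead of the honest one.
10^1 ≡ 10 (mod 1433)
10^2 = (10^1)^2 ≡ 10^2 = 100 ≡ 100 (mod 1433)
10^4 = (10^2)^2 ≡ 100^2 = 10000 ≡ 1402 (mod 1433)
10^8 = (10^4)^2 ≡ 1402^2 = 1965604 ≡ 961 (mod 1433)
10^16 = (10^8)^2 ≡ 961^2 = 923521 ≡ 669 (mod 1433)
10^32 = (10^16)^2 ≡ 669^2 = 447561 ≡ 465 (mod 1433)
10^55 = 10^32 · 10^16 · 10^4 · 10^2 · 10^1 ≡ 465 · 669 · 1402 · 100 · 10 ≡ 739 (mod 1433).
So M = 739. Node B computes K = M^31 mod 1433.
739^1 ≡ 739 (mod 1433)
739^2 = (739^1)^2 ≡ 739^2 = 546121 ≡ 148 (mod 1433)
739^4 = (739^2)^2 ≡ 148^2 = 21904 ≡ 409 (mod 1433)
739^8 = (739^4)^2 ≡ 409^2 = 167281 ≡ 1053 (mod 1433)
739^16 = (739^8)^2 ≡ 1053^2 = 1108809 ≡ 1100 (mod 1433)
739^31 = 739^16 · 739^8 · 739^4 · 739^2 · 739^1 ≡ 1100 · 1053 · 409 · 148 · 739 ≡ 916 (mod 1433).

916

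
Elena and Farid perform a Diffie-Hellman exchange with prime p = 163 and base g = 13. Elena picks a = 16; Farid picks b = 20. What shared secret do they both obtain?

Farid sends B = g^b mod p = 13^20 mod 163.
13^1 ≡ 13 (mod 163)
13^2 = (13^1)^2 ≡ 13^2 = 169 ≡ 6 (mod 163)
13^4 = (13^2)^2 ≡ 6^2 = 36 ≡ 36 (mod 163)
13^8 = (13^4)^2 ≡ 36^2 = 1296 ≡ 155 (mod 163)
13^16 = (13^8)^2 ≡ 155^2 = 24025 ≡ 64 (mod 163)
13^20 = 13^16 · 13^4 ≡ 64 · 36 ≡ 22 (mod 163).
So B = 22. Elena then computes K = B^a mod p = 22^16 mod 163.
22^1 ≡ 22 (mod 163)
22^2 = (22^1)^2 ≡ 22^2 = 484 ≡ 158 (mod 163)
22^4 = (22^2)^2 ≡ 158^2 = 24964 ≡ 25 (mod 163)
22^8 = (22^4)^2 ≡ 25^2 = 625 ≡ 136 (mod 163)
22^16 = (22^8)^2 ≡ 136^2 = 18496 ≡ 77 (mod 163)

77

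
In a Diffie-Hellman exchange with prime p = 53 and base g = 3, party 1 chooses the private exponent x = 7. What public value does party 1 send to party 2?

Public value = 3^7 (mod 53).
3^1 ≡ 3 (mod 53)
3^2 = (3^1)^2 ≡ 3^2 = 9 ≡ 9 (mod 53)
3^4 = (3^2)^2 ≡ 9^2 = 81 ≡ 28 (mod 53)
3^7 = 3^4 · 3^2 · 3^1 ≡ 28 · 9 · 3 ≡ 14 (mod 53).

14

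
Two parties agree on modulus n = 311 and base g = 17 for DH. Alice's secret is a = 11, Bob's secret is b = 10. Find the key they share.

Alice sends A = g^a mod n = 17^11 mod 311.
17^1 ≡ 17 (mod 311)
17^2 = (17^1)^2 ≡ 17^2 = 289 ≡ 289 (mod 311)
17^4 = (17^2)^2 ≡ 289^2 = 83521 ≡ 173 (mod 311)
17^8 = (17^4)^2 ≡ 173^2 = 29929 ≡ 73 (mod 311)
17^11 = 17^8 · 17^2 · 17^1 ≡ 73 · 289 · 17 ≡ 66 (mod 311).
So A = 66. Bob then computes K = A^b mod n = 66^10 mod 311.
66^1 ≡ 66 (mod 311)
66^2 = (66^1)^2 ≡ 66^2 = 4356 ≡ 2 (mod 311)
66^4 = (66^2)^2 ≡ 2^2 = 4 ≡ 4 (mod 311)
66^8 = (66^4)^2 ≡ 4^2 = 16 ≡ 16 (mod 311)
66^10 = 66^8 · 66^2 ≡ 16 · 2 ≡ 32 (mod 311).

32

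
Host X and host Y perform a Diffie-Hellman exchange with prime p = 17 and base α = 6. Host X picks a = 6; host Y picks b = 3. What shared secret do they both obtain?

Host Y sends B = α^b mod p = 6^3 mod 17.
6^1 ≡ 6 (mod 17)
6^2 = (6^1)^2 ≡ 6^2 = 36 ≡ 2 (mod 17)
6^3 = 6^2 · 6^1 ≡ 2 · 6 ≡ 12 (mod 17).
So B = 12. Host X then computes K = B^a mod p = 12^6 mod 17.
12^1 ≡ 12 (mod 17)
12^2 = (12^1)^2 ≡ 12^2 = 144 ≡ 8 (mod 17)
12^4 = (12^2)^2 ≡ 8^2 = 64 ≡ 13 (mod 17)
12^6 = 12^4 · 12^2 ≡ 13 · 8 ≡ 2 (mod 17).

2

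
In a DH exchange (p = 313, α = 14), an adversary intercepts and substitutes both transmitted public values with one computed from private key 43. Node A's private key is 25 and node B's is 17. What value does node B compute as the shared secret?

28

Node B receives an adversary's public value M = 14^43 mod 313 instead of the honest one.
14^1 ≡ 14 (mod 313)
14^2 = (14^1)^2 ≡ 14^2 = 196 ≡ 196 (mod 313)
14^4 = (14^2)^2 ≡ 196^2 = 38416 ≡ 230 (mod 313)
14^8 = (14^4)^2 ≡ 230^2 = 52900 ≡ 3 (mod 313)
14^16 = (14^8)^2 ≡ 3^2 = 9 ≡ 9 (mod 313)
14^32 = (14^16)^2 ≡ 9^2 = 81 ≡ 81 (mod 313)
14^43 = 14^32 · 14^8 · 14^2 · 14^1 ≡ 81 · 3 · 196 · 14 ≡ 102 (mod 313).
So M = 102. Node B computes K = M^17 mod 313.
102^1 ≡ 102 (mod 313)
102^2 = (102^1)^2 ≡ 102^2 = 10404 ≡ 75 (mod 313)
102^4 = (102^2)^2 ≡ 75^2 = 5625 ≡ 304 (mod 313)
102^8 = (102^4)^2 ≡ 304^2 = 92416 ≡ 81 (mod 313)
102^16 = (102^8)^2 ≡ 81^2 = 6561 ≡ 301 (mod 313)
102^17 = 102^16 · 102^1 ≡ 301 · 102 ≡ 28 (mod 313).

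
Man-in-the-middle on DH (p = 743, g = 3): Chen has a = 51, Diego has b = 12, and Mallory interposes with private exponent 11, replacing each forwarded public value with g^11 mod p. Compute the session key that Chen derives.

Chen receives Mallory's public value M = 3^11 mod 743 instead of the honest one.
3^1 ≡ 3 (mod 743)
3^2 = (3^1)^2 ≡ 3^2 = 9 ≡ 9 (mod 743)
3^4 = (3^2)^2 ≡ 9^2 = 81 ≡ 81 (mod 743)
3^8 = (3^4)^2 ≡ 81^2 = 6561 ≡ 617 (mod 743)
3^11 = 3^8 · 3^2 · 3^1 ≡ 617 · 9 · 3 ≡ 313 (mod 743).
So M = 313. Chen computes K = M^51 mod 743.
313^1 ≡ 313 (mod 743)
313^2 = (313^1)^2 ≡ 313^2 = 97969 ≡ 636 (mod 743)
313^4 = (313^2)^2 ≡ 636^2 = 404496 ≡ 304 (mod 743)
313^8 = (313^4)^2 ≡ 304^2 = 92416 ≡ 284 (mod 743)
313^16 = (313^8)^2 ≡ 284^2 = 80656 ≡ 412 (mod 743)
313^32 = (313^16)^2 ≡ 412^2 = 169744 ≡ 340 (mod 743)
313^51 = 313^32 · 313^16 · 313^2 · 313^1 ≡ 340 · 412 · 636 · 313 ≡ 114 (mod 743).

114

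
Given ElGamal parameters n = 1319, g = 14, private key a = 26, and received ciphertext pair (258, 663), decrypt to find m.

Shared mask s = c₁^a mod n = 258^26 mod 1319.
258^1 ≡ 258 (mod 1319)
258^2 = (258^1)^2 ≡ 258^2 = 66564 ≡ 614 (mod 1319)
258^4 = (258^2)^2 ≡ 614^2 = 376996 ≡ 1081 (mod 1319)
258^8 = (258^4)^2 ≡ 1081^2 = 1168561 ≡ 1246 (mod 1319)
258^16 = (258^8)^2 ≡ 1246^2 = 1552516 ≡ 53 (mod 1319)
258^26 = 258^16 · 258^8 · 258^2 ≡ 53 · 1246 · 614 ≡ 1272 (mod 1319).
So s = 1272; s⁻¹ ≡ 449 (mod 1319).
m = c₂ · s⁻¹ mod 1319 = 663 · 449 mod 1319 = 912.

912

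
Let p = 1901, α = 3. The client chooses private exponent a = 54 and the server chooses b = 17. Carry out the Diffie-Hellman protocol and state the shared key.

698

The client sends A = α^a mod p = 3^54 mod 1901.
3^1 ≡ 3 (mod 1901)
3^2 = (3^1)^2 ≡ 3^2 = 9 ≡ 9 (mod 1901)
3^4 = (3^2)^2 ≡ 9^2 = 81 ≡ 81 (mod 1901)
3^8 = (3^4)^2 ≡ 81^2 = 6561 ≡ 858 (mod 1901)
3^16 = (3^8)^2 ≡ 858^2 = 736164 ≡ 477 (mod 1901)
3^32 = (3^16)^2 ≡ 477^2 = 227529 ≡ 1310 (mod 1901)
3^54 = 3^32 · 3^16 · 3^4 · 3^2 ≡ 1310 · 477 · 81 · 9 ≡ 1204 (mod 1901).
So A = 1204. The server then computes K = A^b mod p = 1204^17 mod 1901.
1204^1 ≡ 1204 (mod 1901)
1204^2 = (1204^1)^2 ≡ 1204^2 = 1449616 ≡ 1054 (mod 1901)
1204^4 = (1204^2)^2 ≡ 1054^2 = 1110916 ≡ 732 (mod 1901)
1204^8 = (1204^4)^2 ≡ 732^2 = 535824 ≡ 1643 (mod 1901)
1204^16 = (1204^8)^2 ≡ 1643^2 = 2699449 ≡ 29 (mod 1901)
1204^17 = 1204^16 · 1204^1 ≡ 29 · 1204 ≡ 698 (mod 1901).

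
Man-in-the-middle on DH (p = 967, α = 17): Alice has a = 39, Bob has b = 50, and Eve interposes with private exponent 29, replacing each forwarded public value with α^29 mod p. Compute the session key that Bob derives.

Bob receives Eve's public value M = 17^29 mod 967 instead of the honest one.
17^1 ≡ 17 (mod 967)
17^2 = (17^1)^2 ≡ 17^2 = 289 ≡ 289 (mod 967)
17^4 = (17^2)^2 ≡ 289^2 = 83521 ≡ 359 (mod 967)
17^8 = (17^4)^2 ≡ 359^2 = 128881 ≡ 270 (mod 967)
17^16 = (17^8)^2 ≡ 270^2 = 72900 ≡ 375 (mod 967)
17^29 = 17^16 · 17^8 · 17^4 · 17^1 ≡ 375 · 270 · 359 · 17 ≡ 278 (mod 967).
So M = 278. Bob computes K = M^50 mod 967.
278^1 ≡ 278 (mod 967)
278^2 = (278^1)^2 ≡ 278^2 = 77284 ≡ 891 (mod 967)
278^4 = (278^2)^2 ≡ 891^2 = 793881 ≡ 941 (mod 967)
278^8 = (278^4)^2 ≡ 941^2 = 885481 ≡ 676 (mod 967)
278^16 = (278^8)^2 ≡ 676^2 = 456976 ≡ 552 (mod 967)
278^32 = (278^16)^2 ≡ 552^2 = 304704 ≡ 99 (mod 967)
278^50 = 278^32 · 278^16 · 278^2 ≡ 99 · 552 · 891 ≡ 17 (mod 967).

17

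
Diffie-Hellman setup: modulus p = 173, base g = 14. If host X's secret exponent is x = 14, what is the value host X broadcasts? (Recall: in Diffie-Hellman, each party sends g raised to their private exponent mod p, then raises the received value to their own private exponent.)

Public value = 14^14 mod 173.
14^1 ≡ 14 (mod 173)
14^2 = (14^1)^2 ≡ 14^2 = 196 ≡ 23 (mod 173)
14^4 = (14^2)^2 ≡ 23^2 = 529 ≡ 10 (mod 173)
14^8 = (14^4)^2 ≡ 10^2 = 100 ≡ 100 (mod 173)
14^14 = 14^8 · 14^4 · 14^2 ≡ 100 · 10 · 23 ≡ 164 (mod 173).

164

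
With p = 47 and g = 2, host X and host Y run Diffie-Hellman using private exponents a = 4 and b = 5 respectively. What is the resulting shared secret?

Host Y sends B = g^b mod p = 2^5 mod 47.
2^1 ≡ 2 (mod 47)
2^2 = (2^1)^2 ≡ 2^2 = 4 ≡ 4 (mod 47)
2^4 = (2^2)^2 ≡ 4^2 = 16 ≡ 16 (mod 47)
2^5 = 2^4 · 2^1 ≡ 16 · 2 ≡ 32 (mod 47).
So B = 32. Host X then computes K = B^a mod p = 32^4 mod 47.
32^1 ≡ 32 (mod 47)
32^2 = (32^1)^2 ≡ 32^2 = 1024 ≡ 37 (mod 47)
32^4 = (32^2)^2 ≡ 37^2 = 1369 ≡ 6 (mod 47)

6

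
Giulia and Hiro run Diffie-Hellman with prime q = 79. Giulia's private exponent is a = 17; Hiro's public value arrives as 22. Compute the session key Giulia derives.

21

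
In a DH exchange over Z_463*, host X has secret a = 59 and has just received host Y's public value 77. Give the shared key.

179

Shared key K = 77^59 mod 463.
77^1 ≡ 77 (mod 463)
77^2 = (77^1)^2 ≡ 77^2 = 5929 ≡ 373 (mod 463)
77^4 = (77^2)^2 ≡ 373^2 = 139129 ≡ 229 (mod 463)
77^8 = (77^4)^2 ≡ 229^2 = 52441 ≡ 122 (mod 463)
77^16 = (77^8)^2 ≡ 122^2 = 14884 ≡ 68 (mod 463)
77^32 = (77^16)^2 ≡ 68^2 = 4624 ≡ 457 (mod 463)
77^59 = 77^32 · 77^16 · 77^8 · 77^2 · 77^1 ≡ 457 · 68 · 122 · 373 · 77 ≡ 179 (mod 463).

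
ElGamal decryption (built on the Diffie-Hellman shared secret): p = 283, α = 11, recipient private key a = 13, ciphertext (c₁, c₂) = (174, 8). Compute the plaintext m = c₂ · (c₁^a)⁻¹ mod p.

18

Shared mask s = c₁^a mod p = 174^13 mod 283.
174^1 ≡ 174 (mod 283)
174^2 = (174^1)^2 ≡ 174^2 = 30276 ≡ 278 (mod 283)
174^4 = (174^2)^2 ≡ 278^2 = 77284 ≡ 25 (mod 283)
174^8 = (174^4)^2 ≡ 25^2 = 625 ≡ 59 (mod 283)
174^13 = 174^8 · 174^4 · 174^1 ≡ 59 · 25 · 174 ≡ 252 (mod 283).
So s = 252; s⁻¹ ≡ 73 (mod 283).
m = c₂ · s⁻¹ mod 283 = 8 · 73 mod 283 = 18.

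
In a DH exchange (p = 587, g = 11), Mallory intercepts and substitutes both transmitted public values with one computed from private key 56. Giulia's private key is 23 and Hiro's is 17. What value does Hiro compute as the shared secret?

431

Hiro receives Mallory's public value M = 11^56 mod 587 instead of the honest one.
11^1 ≡ 11 (mod 587)
11^2 = (11^1)^2 ≡ 11^2 = 121 ≡ 121 (mod 587)
11^4 = (11^2)^2 ≡ 121^2 = 14641 ≡ 553 (mod 587)
11^8 = (11^4)^2 ≡ 553^2 = 305809 ≡ 569 (mod 587)
11^16 = (11^8)^2 ≡ 569^2 = 323761 ≡ 324 (mod 587)
11^32 = (11^16)^2 ≡ 324^2 = 104976 ≡ 490 (mod 587)
11^56 = 11^32 · 11^16 · 11^8 ≡ 490 · 324 · 569 ≡ 423 (mod 587).
So M = 423. Hiro computes K = M^17 mod 587.
423^1 ≡ 423 (mod 587)
423^2 = (423^1)^2 ≡ 423^2 = 178929 ≡ 481 (mod 587)
423^4 = (423^2)^2 ≡ 481^2 = 231361 ≡ 83 (mod 587)
423^8 = (423^4)^2 ≡ 83^2 = 6889 ≡ 432 (mod 587)
423^16 = (423^8)^2 ≡ 432^2 = 186624 ≡ 545 (mod 587)
423^17 = 423^16 · 423^1 ≡ 545 · 423 ≡ 431 (mod 587).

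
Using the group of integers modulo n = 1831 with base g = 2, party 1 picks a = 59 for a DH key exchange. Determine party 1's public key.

1537

Public value = 2^59 (mod 1831).
2^1 ≡ 2 (mod 1831)
2^2 = (2^1)^2 ≡ 2^2 = 4 ≡ 4 (mod 1831)
2^4 = (2^2)^2 ≡ 4^2 = 16 ≡ 16 (mod 1831)
2^8 = (2^4)^2 ≡ 16^2 = 256 ≡ 256 (mod 1831)
2^16 = (2^8)^2 ≡ 256^2 = 65536 ≡ 1451 (mod 1831)
2^32 = (2^16)^2 ≡ 1451^2 = 2105401 ≡ 1582 (mod 1831)
2^59 = 2^32 · 2^16 · 2^8 · 2^2 · 2^1 ≡ 1582 · 1451 · 256 · 4 · 2 ≡ 1537 (mod 1831).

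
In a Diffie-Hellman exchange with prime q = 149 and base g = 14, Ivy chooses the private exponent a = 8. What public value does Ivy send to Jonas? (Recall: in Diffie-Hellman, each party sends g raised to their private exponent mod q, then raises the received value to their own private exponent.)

80

Public value = 14^8 mod 149.
14^1 ≡ 14 (mod 149)
14^2 = (14^1)^2 ≡ 14^2 = 196 ≡ 47 (mod 149)
14^4 = (14^2)^2 ≡ 47^2 = 2209 ≡ 123 (mod 149)
14^8 = (14^4)^2 ≡ 123^2 = 15129 ≡ 80 (mod 149)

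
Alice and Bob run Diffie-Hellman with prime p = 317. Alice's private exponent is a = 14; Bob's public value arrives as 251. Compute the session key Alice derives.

34

Shared key K = 251^14 mod 317.
251^1 ≡ 251 (mod 317)
251^2 = (251^1)^2 ≡ 251^2 = 63001 ≡ 235 (mod 317)
251^4 = (251^2)^2 ≡ 235^2 = 55225 ≡ 67 (mod 317)
251^8 = (251^4)^2 ≡ 67^2 = 4489 ≡ 51 (mod 317)
251^14 = 251^8 · 251^4 · 251^2 ≡ 51 · 67 · 235 ≡ 34 (mod 317).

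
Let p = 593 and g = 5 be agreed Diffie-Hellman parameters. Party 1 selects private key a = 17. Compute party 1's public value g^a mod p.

Public value = 5^17 mod 593.
5^1 ≡ 5 (mod 593)
5^2 = (5^1)^2 ≡ 5^2 = 25 ≡ 25 (mod 593)
5^4 = (5^2)^2 ≡ 25^2 = 625 ≡ 32 (mod 593)
5^8 = (5^4)^2 ≡ 32^2 = 1024 ≡ 431 (mod 593)
5^16 = (5^8)^2 ≡ 431^2 = 185761 ≡ 152 (mod 593)
5^17 = 5^16 · 5^1 ≡ 152 · 5 ≡ 167 (mod 593).

167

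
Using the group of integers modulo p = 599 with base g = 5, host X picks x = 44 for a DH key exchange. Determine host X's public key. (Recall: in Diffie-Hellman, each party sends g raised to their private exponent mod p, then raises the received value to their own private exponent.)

Public value = 5^44 (mod 599).
5^1 ≡ 5 (mod 599)
5^2 = (5^1)^2 ≡ 5^2 = 25 ≡ 25 (mod 599)
5^4 = (5^2)^2 ≡ 25^2 = 625 ≡ 26 (mod 599)
5^8 = (5^4)^2 ≡ 26^2 = 676 ≡ 77 (mod 599)
5^16 = (5^8)^2 ≡ 77^2 = 5929 ≡ 538 (mod 599)
5^32 = (5^16)^2 ≡ 538^2 = 289444 ≡ 127 (mod 599)
5^44 = 5^32 · 5^8 · 5^4 ≡ 127 · 77 · 26 ≡ 278 (mod 599).

278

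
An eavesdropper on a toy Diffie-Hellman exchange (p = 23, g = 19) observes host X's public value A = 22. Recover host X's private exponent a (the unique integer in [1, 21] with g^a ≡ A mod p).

11

Try successive powers of 19 modulo 23:
19^1 ≡ 19
19^2 ≡ 16
19^3 ≡ 5
19^4 ≡ 3
19^5 ≡ 11
19^6 ≡ 2
19^7 ≡ 15
19^8 ≡ 9
19^9 ≡ 10
19^10 ≡ 6
19^11 ≡ 22
Found: a = 11.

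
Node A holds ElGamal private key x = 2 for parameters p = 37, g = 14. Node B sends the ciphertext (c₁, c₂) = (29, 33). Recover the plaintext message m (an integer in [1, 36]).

30

Shared mask s = c₁^x mod p = 29^2 mod 37.
29^1 ≡ 29 (mod 37)
29^2 = (29^1)^2 ≡ 29^2 = 841 ≡ 27 (mod 37)
So s = 27; s⁻¹ ≡ 11 (mod 37).
m = c₂ · s⁻¹ mod 37 = 33 · 11 mod 37 = 30.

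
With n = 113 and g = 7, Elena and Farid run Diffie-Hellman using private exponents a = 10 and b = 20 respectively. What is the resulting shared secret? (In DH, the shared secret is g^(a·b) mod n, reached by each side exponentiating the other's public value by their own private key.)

Farid sends B = g^b mod n = 7^20 mod 113.
7^1 ≡ 7 (mod 113)
7^2 = (7^1)^2 ≡ 7^2 = 49 ≡ 49 (mod 113)
7^4 = (7^2)^2 ≡ 49^2 = 2401 ≡ 28 (mod 113)
7^8 = (7^4)^2 ≡ 28^2 = 784 ≡ 106 (mod 113)
7^16 = (7^8)^2 ≡ 106^2 = 11236 ≡ 49 (mod 113)
7^20 = 7^16 · 7^4 ≡ 49 · 28 ≡ 16 (mod 113).
So B = 16. Elena then computes K = B^a mod n = 16^10 mod 113.
16^1 ≡ 16 (mod 113)
16^2 = (16^1)^2 ≡ 16^2 = 256 ≡ 30 (mod 113)
16^4 = (16^2)^2 ≡ 30^2 = 900 ≡ 109 (mod 113)
16^8 = (16^4)^2 ≡ 109^2 = 11881 ≡ 16 (mod 113)
16^10 = 16^8 · 16^2 ≡ 16 · 30 ≡ 28 (mod 113).

28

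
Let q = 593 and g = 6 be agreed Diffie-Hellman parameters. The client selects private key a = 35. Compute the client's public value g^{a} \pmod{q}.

167

Public value = 6^{35} \pmod{593}.
6^1 ≡ 6 (mod 593)
6^2 = (6^1)^2 ≡ 6^2 = 36 ≡ 36 (mod 593)
6^4 = (6^2)^2 ≡ 36^2 = 1296 ≡ 110 (mod 593)
6^8 = (6^4)^2 ≡ 110^2 = 12100 ≡ 240 (mod 593)
6^16 = (6^8)^2 ≡ 240^2 = 57600 ≡ 79 (mod 593)
6^32 = (6^16)^2 ≡ 79^2 = 6241 ≡ 311 (mod 593)
6^35 = 6^32 · 6^2 · 6^1 ≡ 311 · 36 · 6 ≡ 167 (mod 593).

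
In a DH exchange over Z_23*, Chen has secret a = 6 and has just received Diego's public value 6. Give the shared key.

12

Shared key K = 6^6 mod 23.
6^1 ≡ 6 (mod 23)
6^2 = (6^1)^2 ≡ 6^2 = 36 ≡ 13 (mod 23)
6^4 = (6^2)^2 ≡ 13^2 = 169 ≡ 8 (mod 23)
6^6 = 6^4 · 6^2 ≡ 8 · 13 ≡ 12 (mod 23).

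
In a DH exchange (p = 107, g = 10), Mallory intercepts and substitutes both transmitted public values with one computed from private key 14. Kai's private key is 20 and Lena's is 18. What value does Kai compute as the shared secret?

39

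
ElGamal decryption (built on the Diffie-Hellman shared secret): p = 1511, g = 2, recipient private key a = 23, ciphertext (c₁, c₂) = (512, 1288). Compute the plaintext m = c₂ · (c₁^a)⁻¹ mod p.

Shared mask s = c₁^a mod p = 512^23 mod 1511.
512^1 ≡ 512 (mod 1511)
512^2 = (512^1)^2 ≡ 512^2 = 262144 ≡ 741 (mod 1511)
512^4 = (512^2)^2 ≡ 741^2 = 549081 ≡ 588 (mod 1511)
512^8 = (512^4)^2 ≡ 588^2 = 345744 ≡ 1236 (mod 1511)
512^16 = (512^8)^2 ≡ 1236^2 = 1527696 ≡ 75 (mod 1511)
512^23 = 512^16 · 512^4 · 512^2 · 512^1 ≡ 75 · 588 · 741 · 512 ≡ 547 (mod 1511).
So s = 547; s⁻¹ ≡ 895 (mod 1511).
m = c₂ · s⁻¹ mod 1511 = 1288 · 895 mod 1511 = 1378.

1378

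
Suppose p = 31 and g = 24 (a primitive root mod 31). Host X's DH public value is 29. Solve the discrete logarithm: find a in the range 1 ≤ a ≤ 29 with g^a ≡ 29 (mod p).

3

Try successive powers of 24 modulo 31:
24^1 ≡ 24
24^2 ≡ 18
24^3 ≡ 29
Found: a = 3.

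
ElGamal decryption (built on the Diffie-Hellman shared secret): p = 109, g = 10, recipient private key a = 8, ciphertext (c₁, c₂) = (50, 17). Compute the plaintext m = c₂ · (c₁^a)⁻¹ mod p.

Shared mask s = c₁^a mod p = 50^8 mod 109.
50^1 ≡ 50 (mod 109)
50^2 = (50^1)^2 ≡ 50^2 = 2500 ≡ 102 (mod 109)
50^4 = (50^2)^2 ≡ 102^2 = 10404 ≡ 49 (mod 109)
50^8 = (50^4)^2 ≡ 49^2 = 2401 ≡ 3 (mod 109)
So s = 3; s⁻¹ ≡ 73 (mod 109).
m = c₂ · s⁻¹ mod 109 = 17 · 73 mod 109 = 42.

42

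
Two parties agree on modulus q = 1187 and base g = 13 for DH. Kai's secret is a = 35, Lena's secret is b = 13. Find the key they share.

Kai sends A = g^a mod q = 13^35 mod 1187.
13^1 ≡ 13 (mod 1187)
13^2 = (13^1)^2 ≡ 13^2 = 169 ≡ 169 (mod 1187)
13^4 = (13^2)^2 ≡ 169^2 = 28561 ≡ 73 (mod 1187)
13^8 = (13^4)^2 ≡ 73^2 = 5329 ≡ 581 (mod 1187)
13^16 = (13^8)^2 ≡ 581^2 = 337561 ≡ 453 (mod 1187)
13^32 = (13^16)^2 ≡ 453^2 = 205209 ≡ 1045 (mod 1187)
13^35 = 13^32 · 13^2 · 13^1 ≡ 1045 · 169 · 13 ≡ 207 (mod 1187).
So A = 207. Lena then computes K = A^b mod q = 207^13 mod 1187.
207^1 ≡ 207 (mod 1187)
207^2 = (207^1)^2 ≡ 207^2 = 42849 ≡ 117 (mod 1187)
207^4 = (207^2)^2 ≡ 117^2 = 13689 ≡ 632 (mod 1187)
207^8 = (207^4)^2 ≡ 632^2 = 399424 ≡ 592 (mod 1187)
207^13 = 207^8 · 207^4 · 207^1 ≡ 592 · 632 · 207 ≡ 806 (mod 1187).

806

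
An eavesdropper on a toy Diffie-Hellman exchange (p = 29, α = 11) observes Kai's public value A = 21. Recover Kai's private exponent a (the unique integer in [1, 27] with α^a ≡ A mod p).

Try successive powers of 11 modulo 29:
11^1 ≡ 11
11^2 ≡ 5
11^3 ≡ 26
11^4 ≡ 25
11^5 ≡ 14
11^6 ≡ 9
11^7 ≡ 12
11^8 ≡ 16
11^9 ≡ 2
11^10 ≡ 22
11^11 ≡ 10
11^12 ≡ 23
11^13 ≡ 21
Found: a = 13.

13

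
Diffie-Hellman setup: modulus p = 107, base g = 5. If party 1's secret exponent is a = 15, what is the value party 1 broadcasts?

55

Public value = 5^15 (mod 107).
5^1 ≡ 5 (mod 107)
5^2 = (5^1)^2 ≡ 5^2 = 25 ≡ 25 (mod 107)
5^4 = (5^2)^2 ≡ 25^2 = 625 ≡ 90 (mod 107)
5^8 = (5^4)^2 ≡ 90^2 = 8100 ≡ 75 (mod 107)
5^15 = 5^8 · 5^4 · 5^2 · 5^1 ≡ 75 · 90 · 25 · 5 ≡ 55 (mod 107).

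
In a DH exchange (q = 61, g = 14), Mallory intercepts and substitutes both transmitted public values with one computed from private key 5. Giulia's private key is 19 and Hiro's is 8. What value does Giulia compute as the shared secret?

48

Giulia receives Mallory's public value M = 14^5 mod 61 instead of the honest one.
14^1 ≡ 14 (mod 61)
14^2 = (14^1)^2 ≡ 14^2 = 196 ≡ 13 (mod 61)
14^4 = (14^2)^2 ≡ 13^2 = 169 ≡ 47 (mod 61)
14^5 = 14^4 · 14^1 ≡ 47 · 14 ≡ 48 (mod 61).
So M = 48. Giulia computes K = M^19 mod 61.
48^1 ≡ 48 (mod 61)
48^2 = (48^1)^2 ≡ 48^2 = 2304 ≡ 47 (mod 61)
48^4 = (48^2)^2 ≡ 47^2 = 2209 ≡ 13 (mod 61)
48^8 = (48^4)^2 ≡ 13^2 = 169 ≡ 47 (mod 61)
48^16 = (48^8)^2 ≡ 47^2 = 2209 ≡ 13 (mod 61)
48^19 = 48^16 · 48^2 · 48^1 ≡ 13 · 47 · 48 ≡ 48 (mod 61).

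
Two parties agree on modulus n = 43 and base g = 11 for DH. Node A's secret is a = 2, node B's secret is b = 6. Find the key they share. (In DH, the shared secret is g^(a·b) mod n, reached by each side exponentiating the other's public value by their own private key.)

Node A sends A = g^a mod n = 11^2 mod 43.
11^1 ≡ 11 (mod 43)
11^2 = (11^1)^2 ≡ 11^2 = 121 ≡ 35 (mod 43)
So A = 35. Node B then computes K = A^b mod n = 35^6 mod 43.
35^1 ≡ 35 (mod 43)
35^2 = (35^1)^2 ≡ 35^2 = 1225 ≡ 21 (mod 43)
35^4 = (35^2)^2 ≡ 21^2 = 441 ≡ 11 (mod 43)
35^6 = 35^4 · 35^2 ≡ 11 · 21 ≡ 16 (mod 43).

16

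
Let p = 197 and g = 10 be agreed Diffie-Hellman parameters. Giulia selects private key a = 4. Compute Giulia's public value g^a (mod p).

150

Public value = 10^4 (mod 197).
10^1 ≡ 10 (mod 197)
10^2 = (10^1)^2 ≡ 10^2 = 100 ≡ 100 (mod 197)
10^4 = (10^2)^2 ≡ 100^2 = 10000 ≡ 150 (mod 197)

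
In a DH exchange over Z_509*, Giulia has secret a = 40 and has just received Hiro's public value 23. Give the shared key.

Shared key K = 23^40 mod 509.
23^1 ≡ 23 (mod 509)
23^2 = (23^1)^2 ≡ 23^2 = 529 ≡ 20 (mod 509)
23^4 = (23^2)^2 ≡ 20^2 = 400 ≡ 400 (mod 509)
23^8 = (23^4)^2 ≡ 400^2 = 160000 ≡ 174 (mod 509)
23^16 = (23^8)^2 ≡ 174^2 = 30276 ≡ 245 (mod 509)
23^32 = (23^16)^2 ≡ 245^2 = 60025 ≡ 472 (mod 509)
23^40 = 23^32 · 23^8 ≡ 472 · 174 ≡ 179 (mod 509).

179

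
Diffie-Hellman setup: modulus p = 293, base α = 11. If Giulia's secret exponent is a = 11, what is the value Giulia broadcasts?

Public value = 11^11 mod 293.
11^1 ≡ 11 (mod 293)
11^2 = (11^1)^2 ≡ 11^2 = 121 ≡ 121 (mod 293)
11^4 = (11^2)^2 ≡ 121^2 = 14641 ≡ 284 (mod 293)
11^8 = (11^4)^2 ≡ 284^2 = 80656 ≡ 81 (mod 293)
11^11 = 11^8 · 11^2 · 11^1 ≡ 81 · 121 · 11 ≡ 280 (mod 293).

280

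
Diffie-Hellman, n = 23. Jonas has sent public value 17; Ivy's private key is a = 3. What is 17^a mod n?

14

Shared key K = 17^3 mod 23.
17^1 ≡ 17 (mod 23)
17^2 = (17^1)^2 ≡ 17^2 = 289 ≡ 13 (mod 23)
17^3 = 17^2 · 17^1 ≡ 13 · 17 ≡ 14 (mod 23).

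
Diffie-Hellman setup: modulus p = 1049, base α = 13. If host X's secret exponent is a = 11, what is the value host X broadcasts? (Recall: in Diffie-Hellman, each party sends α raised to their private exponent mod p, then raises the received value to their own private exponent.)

Public value = 13^11 (mod 1049).
13^1 ≡ 13 (mod 1049)
13^2 = (13^1)^2 ≡ 13^2 = 169 ≡ 169 (mod 1049)
13^4 = (13^2)^2 ≡ 169^2 = 28561 ≡ 238 (mod 1049)
13^8 = (13^4)^2 ≡ 238^2 = 56644 ≡ 1047 (mod 1049)
13^11 = 13^8 · 13^2 · 13^1 ≡ 1047 · 169 · 13 ≡ 851 (mod 1049).

851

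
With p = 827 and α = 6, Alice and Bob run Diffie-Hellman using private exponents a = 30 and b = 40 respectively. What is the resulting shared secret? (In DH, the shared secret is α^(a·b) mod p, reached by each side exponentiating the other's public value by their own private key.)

655

Bob sends B = α^b mod p = 6^40 mod 827.
6^1 ≡ 6 (mod 827)
6^2 = (6^1)^2 ≡ 6^2 = 36 ≡ 36 (mod 827)
6^4 = (6^2)^2 ≡ 36^2 = 1296 ≡ 469 (mod 827)
6^8 = (6^4)^2 ≡ 469^2 = 219961 ≡ 806 (mod 827)
6^16 = (6^8)^2 ≡ 806^2 = 649636 ≡ 441 (mod 827)
6^32 = (6^16)^2 ≡ 441^2 = 194481 ≡ 136 (mod 827)
6^40 = 6^32 · 6^8 ≡ 136 · 806 ≡ 452 (mod 827).
So B = 452. Alice then computes K = B^a mod p = 452^30 mod 827.
452^1 ≡ 452 (mod 827)
452^2 = (452^1)^2 ≡ 452^2 = 204304 ≡ 35 (mod 827)
452^4 = (452^2)^2 ≡ 35^2 = 1225 ≡ 398 (mod 827)
452^8 = (452^4)^2 ≡ 398^2 = 158404 ≡ 447 (mod 827)
452^16 = (452^8)^2 ≡ 447^2 = 199809 ≡ 502 (mod 827)
452^30 = 452^16 · 452^8 · 452^4 · 452^2 ≡ 502 · 447 · 398 · 35 ≡ 655 (mod 827).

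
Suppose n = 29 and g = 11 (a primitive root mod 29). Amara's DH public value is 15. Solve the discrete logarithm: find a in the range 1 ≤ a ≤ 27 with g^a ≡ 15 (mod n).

19

Try successive powers of 11 modulo 29:
11^1 ≡ 11
11^2 ≡ 5
11^3 ≡ 26
11^4 ≡ 25
11^5 ≡ 14
11^6 ≡ 9
11^7 ≡ 12
11^8 ≡ 16
11^9 ≡ 2
11^10 ≡ 22
11^11 ≡ 10
11^12 ≡ 23
11^13 ≡ 21
11^14 ≡ 28
11^15 ≡ 18
11^16 ≡ 24
11^17 ≡ 3
11^18 ≡ 4
11^19 ≡ 15
Found: a = 19.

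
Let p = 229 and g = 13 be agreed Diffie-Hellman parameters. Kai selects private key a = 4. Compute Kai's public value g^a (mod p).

165

Public value = 13^4 (mod 229).
13^1 ≡ 13 (mod 229)
13^2 = (13^1)^2 ≡ 13^2 = 169 ≡ 169 (mod 229)
13^4 = (13^2)^2 ≡ 169^2 = 28561 ≡ 165 (mod 229)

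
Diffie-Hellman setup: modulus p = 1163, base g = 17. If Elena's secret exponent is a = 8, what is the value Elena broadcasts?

868

Public value = 17^8 mod 1163.
17^1 ≡ 17 (mod 1163)
17^2 = (17^1)^2 ≡ 17^2 = 289 ≡ 289 (mod 1163)
17^4 = (17^2)^2 ≡ 289^2 = 83521 ≡ 948 (mod 1163)
17^8 = (17^4)^2 ≡ 948^2 = 898704 ≡ 868 (mod 1163)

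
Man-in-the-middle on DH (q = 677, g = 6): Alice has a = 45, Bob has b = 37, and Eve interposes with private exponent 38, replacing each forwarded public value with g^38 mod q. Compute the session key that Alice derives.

Alice receives Eve's public value M = 6^38 mod 677 instead of the honest one.
6^1 ≡ 6 (mod 677)
6^2 = (6^1)^2 ≡ 6^2 = 36 ≡ 36 (mod 677)
6^4 = (6^2)^2 ≡ 36^2 = 1296 ≡ 619 (mod 677)
6^8 = (6^4)^2 ≡ 619^2 = 383161 ≡ 656 (mod 677)
6^16 = (6^8)^2 ≡ 656^2 = 430336 ≡ 441 (mod 677)
6^32 = (6^16)^2 ≡ 441^2 = 194481 ≡ 182 (mod 677)
6^38 = 6^32 · 6^4 · 6^2 ≡ 182 · 619 · 36 ≡ 458 (mod 677).
So M = 458. Alice computes K = M^45 mod 677.
458^1 ≡ 458 (mod 677)
458^2 = (458^1)^2 ≡ 458^2 = 209764 ≡ 571 (mod 677)
458^4 = (458^2)^2 ≡ 571^2 = 326041 ≡ 404 (mod 677)
458^8 = (458^4)^2 ≡ 404^2 = 163216 ≡ 59 (mod 677)
458^16 = (458^8)^2 ≡ 59^2 = 3481 ≡ 96 (mod 677)
458^32 = (458^16)^2 ≡ 96^2 = 9216 ≡ 415 (mod 677)
458^45 = 458^32 · 458^8 · 458^4 · 458^1 ≡ 415 · 59 · 404 · 458 ≡ 148 (mod 677).

148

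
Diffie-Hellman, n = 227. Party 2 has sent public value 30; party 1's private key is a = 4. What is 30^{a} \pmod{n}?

64

Shared key K = 30^4 mod 227.
30^1 ≡ 30 (mod 227)
30^2 = (30^1)^2 ≡ 30^2 = 900 ≡ 219 (mod 227)
30^4 = (30^2)^2 ≡ 219^2 = 47961 ≡ 64 (mod 227)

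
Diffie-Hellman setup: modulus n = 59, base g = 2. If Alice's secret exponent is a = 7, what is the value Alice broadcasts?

Public value = 2^7 (mod 59).
2^1 ≡ 2 (mod 59)
2^2 = (2^1)^2 ≡ 2^2 = 4 ≡ 4 (mod 59)
2^4 = (2^2)^2 ≡ 4^2 = 16 ≡ 16 (mod 59)
2^7 = 2^4 · 2^2 · 2^1 ≡ 16 · 4 · 2 ≡ 10 (mod 59).

10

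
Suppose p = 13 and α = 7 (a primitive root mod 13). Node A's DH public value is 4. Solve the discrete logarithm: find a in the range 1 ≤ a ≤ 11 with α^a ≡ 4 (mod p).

10

Try successive powers of 7 modulo 13:
7^1 ≡ 7
7^2 ≡ 10
7^3 ≡ 5
7^4 ≡ 9
7^5 ≡ 11
7^6 ≡ 12
7^7 ≡ 6
7^8 ≡ 3
7^9 ≡ 8
7^10 ≡ 4
Found: a = 10.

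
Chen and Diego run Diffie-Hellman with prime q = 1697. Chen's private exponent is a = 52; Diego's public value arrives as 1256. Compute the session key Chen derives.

Shared key K = 1256^52 mod 1697.
1256^1 ≡ 1256 (mod 1697)
1256^2 = (1256^1)^2 ≡ 1256^2 = 1577536 ≡ 1023 (mod 1697)
1256^4 = (1256^2)^2 ≡ 1023^2 = 1046529 ≡ 1177 (mod 1697)
1256^8 = (1256^4)^2 ≡ 1177^2 = 1385329 ≡ 577 (mod 1697)
1256^16 = (1256^8)^2 ≡ 577^2 = 332929 ≡ 317 (mod 1697)
1256^32 = (1256^16)^2 ≡ 317^2 = 100489 ≡ 366 (mod 1697)
1256^52 = 1256^32 · 1256^16 · 1256^4 ≡ 366 · 317 · 1177 ≡ 304 (mod 1697).

304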